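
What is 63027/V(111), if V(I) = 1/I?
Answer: 6995997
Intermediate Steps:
63027/V(111) = 63027/(1/111) = 63027*111 = 6995997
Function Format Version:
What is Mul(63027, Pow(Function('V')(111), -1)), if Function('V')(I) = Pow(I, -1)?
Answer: 6995997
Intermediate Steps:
Mul(63027, Pow(Function('V')(111), -1)) = Mul(63027, Pow(Pow(111, -1), -1)) = Mul(63027, Pow(Rational(1, 111), -1)) = Mul(63027, 111) = 6995997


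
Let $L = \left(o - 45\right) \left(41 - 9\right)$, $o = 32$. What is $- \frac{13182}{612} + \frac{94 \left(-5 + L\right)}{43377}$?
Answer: $- \frac{11037313}{491606} \approx -22.452$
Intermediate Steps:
$L = -416$ ($L = \left(32 - 45\right) \left(41 - 9\right) = \left(-13\right) 32 = -416$)
$- \frac{13182}{612} + \frac{94 \left(-5 + L\right)}{43377} = - \frac{13182}{612} + \frac{94 \left(-5 - 416\right)}{43377} = \left(-13182\right) \frac{1}{612} + 94 \left(-421\right) \frac{1}{43377} = - \frac{2197}{102} - \frac{39574}{43377} = - \frac{11037313}{491606}$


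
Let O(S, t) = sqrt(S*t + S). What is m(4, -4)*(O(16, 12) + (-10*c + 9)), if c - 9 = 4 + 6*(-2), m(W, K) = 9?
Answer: -9 + 36*sqrt(13) ≈ 120.80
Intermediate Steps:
O(S, t) = sqrt(S + S*t)
c = 1 (c = 9 + (4 + 6*(-2)) = 9 + (4 - 12) = 9 - 8 = 1)
m(4, -4)*(O(16, 12) + (-10*c + 9)) = 9*(sqrt(16*(1 + 12)) + (-10*1 + 9)) = 9*(sqrt(16*13) + (-10 + 9)) = 9*(sqrt(208) - 1) = 9*(4*sqrt(13) - 1) = 9*(-1 + 4*sqrt(13)) = -9 + 36*sqrt(13)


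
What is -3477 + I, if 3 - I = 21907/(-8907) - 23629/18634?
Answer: -575971655471/165973038 ≈ -3470.3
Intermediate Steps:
I = 1116597655/165973038 (I = 3 - (21907/(-8907) - 23629/18634) = 3 - (21907*(-1/8907) - 23629*1/18634) = 3 - (-21907/8907 - 23629/18634) = 3 - 1*(-618678541/165973038) = 3 + 618678541/165973038 = 1116597655/165973038 ≈ 6.7276)
-3477 + I = -3477 + 1116597655/165973038 = -575971655471/165973038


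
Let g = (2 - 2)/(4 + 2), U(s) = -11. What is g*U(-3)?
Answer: 0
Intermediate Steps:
g = 0 (g = 0/6 = 0*(⅙) = 0)
g*U(-3) = 0*(-11) = 0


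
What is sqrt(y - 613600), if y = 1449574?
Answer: 3*sqrt(92886) ≈ 914.32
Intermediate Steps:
sqrt(y - 613600) = sqrt(1449574 - 613600) = sqrt(835974) = 3*sqrt(92886)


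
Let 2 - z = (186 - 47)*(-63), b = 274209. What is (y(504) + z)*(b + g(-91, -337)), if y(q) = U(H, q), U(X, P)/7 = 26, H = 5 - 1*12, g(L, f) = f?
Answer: 2448689552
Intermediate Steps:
H = -7 (H = 5 - 12 = -7)
z = 8759 (z = 2 - (186 - 47)*(-63) = 2 - 139*(-63) = 2 - 1*(-8757) = 2 + 8757 = 8759)
U(X, P) = 182 (U(X, P) = 7*26 = 182)
y(q) = 182
(y(504) + z)*(b + g(-91, -337)) = (182 + 8759)*(274209 - 337) = 8941*273872 = 2448689552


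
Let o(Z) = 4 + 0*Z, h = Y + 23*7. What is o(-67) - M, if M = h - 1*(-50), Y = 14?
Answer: -221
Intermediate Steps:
h = 175 (h = 14 + 23*7 = 14 + 161 = 175)
o(Z) = 4 (o(Z) = 4 + 0 = 4)
M = 225 (M = 175 - 1*(-50) = 175 + 50 = 225)
o(-67) - M = 4 - 1*225 = 4 - 225 = -221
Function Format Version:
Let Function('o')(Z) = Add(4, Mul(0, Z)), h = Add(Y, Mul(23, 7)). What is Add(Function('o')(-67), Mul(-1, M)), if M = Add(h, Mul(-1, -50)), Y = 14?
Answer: -221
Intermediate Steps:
h = 175 (h = Add(14, Mul(23, 7)) = Add(14, 161) = 175)
Function('o')(Z) = 4 (Function('o')(Z) = Add(4, 0) = 4)
M = 225 (M = Add(175, Mul(-1, -50)) = Add(175, 50) = 225)
Add(Function('o')(-67), Mul(-1, M)) = Add(4, Mul(-1, 225)) = Add(4, -225) = -221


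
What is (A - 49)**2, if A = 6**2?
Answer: 169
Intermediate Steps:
A = 36
(A - 49)**2 = (36 - 49)**2 = (-13)**2 = 169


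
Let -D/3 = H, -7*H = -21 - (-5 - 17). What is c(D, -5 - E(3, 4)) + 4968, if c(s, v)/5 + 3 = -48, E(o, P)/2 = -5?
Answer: 4713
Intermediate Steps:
E(o, P) = -10 (E(o, P) = 2*(-5) = -10)
H = -1/7 (H = -(-21 - (-5 - 17))/7 = -(-21 - 1*(-22))/7 = -(-21 + 22)/7 = -1/7*1 = -1/7 ≈ -0.14286)
D = 3/7 (D = -3*(-1/7) = 3/7 ≈ 0.42857)
c(s, v) = -255 (c(s, v) = -15 + 5*(-48) = -15 - 240 = -255)
c(D, -5 - E(3, 4)) + 4968 = -255 + 4968 = 4713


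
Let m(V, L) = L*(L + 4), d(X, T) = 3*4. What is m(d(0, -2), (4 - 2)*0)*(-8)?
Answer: 0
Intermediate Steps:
d(X, T) = 12
m(V, L) = L*(4 + L)
m(d(0, -2), (4 - 2)*0)*(-8) = (((4 - 2)*0)*(4 + (4 - 2)*0))*(-8) = ((2*0)*(4 + 2*0))*(-8) = (0*(4 + 0))*(-8) = (0*4)*(-8) = 0*(-8) = 0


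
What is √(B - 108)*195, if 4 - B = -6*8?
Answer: 390*I*√14 ≈ 1459.2*I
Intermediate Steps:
B = 52 (B = 4 - (-6)*8 = 4 - 1*(-48) = 4 + 48 = 52)
√(B - 108)*195 = √(52 - 108)*195 = √(-56)*195 = (2*I*√14)*195 = 390*I*√14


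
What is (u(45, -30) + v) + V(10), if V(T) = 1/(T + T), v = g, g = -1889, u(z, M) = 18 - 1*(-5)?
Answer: -37319/20 ≈ -1865.9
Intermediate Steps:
u(z, M) = 23 (u(z, M) = 18 + 5 = 23)
v = -1889
V(T) = 1/(2*T)
(u(45, -30) + v) + V(10) = (23 - 1889) + (½)/10 = -1866 + (½)*(⅒) = -1866 + 1/20 = -37319/20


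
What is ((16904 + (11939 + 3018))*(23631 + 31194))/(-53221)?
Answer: -1746779325/53221 ≈ -32821.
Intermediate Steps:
((16904 + (11939 + 3018))*(23631 + 31194))/(-53221) = ((16904 + 14957)*54825)*(-1/53221) = (31861*54825)*(-1/53221) = 1746779325*(-1/53221) = -1746779325/53221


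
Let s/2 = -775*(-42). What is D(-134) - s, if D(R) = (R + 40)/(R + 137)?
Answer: -195394/3 ≈ -65131.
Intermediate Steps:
s = 65100 (s = 2*(-775*(-42)) = 2*32550 = 65100)
D(R) = (40 + R)/(137 + R)
D(-134) - s = (40 - 134)/(137 - 134) - 1*65100 = -94/3 - 65100 = -195394/3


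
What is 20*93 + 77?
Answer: 1937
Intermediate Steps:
20*93 + 77 = 1860 + 77 = 1937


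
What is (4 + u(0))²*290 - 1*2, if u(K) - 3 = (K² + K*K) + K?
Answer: 14208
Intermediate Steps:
u(K) = 3 + K + 2*K² (u(K) = 3 + ((K² + K*K) + K) = 3 + ((K² + K²) + K) = 3 + (2*K² + K) = 3 + (K + 2*K²) = 3 + K + 2*K²)
(4 + u(0))²*290 - 1*2 = (4 + (3 + 0 + 2*0²))²*290 - 1*2 = (4 + (3 + 0 + 2*0))²*290 - 2 = (4 + (3 + 0 + 0))²*290 - 2 = (4 + 3)²*290 - 2 = 7²*290 - 2 = 49*290 - 2 = 14210 - 2 = 14208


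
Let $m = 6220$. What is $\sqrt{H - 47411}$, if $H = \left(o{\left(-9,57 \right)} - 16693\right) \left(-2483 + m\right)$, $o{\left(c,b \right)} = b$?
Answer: $11 i \sqrt{514183} \approx 7887.7 i$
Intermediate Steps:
$H = -62168732$ ($H = \left(57 - 16693\right) \left(-2483 + 6220\right) = \left(-16636\right) 3737 = -62168732$)
$\sqrt{H - 47411} = \sqrt{-62168732 - 47411} = \sqrt{-62216143} = 11 i \sqrt{514183}$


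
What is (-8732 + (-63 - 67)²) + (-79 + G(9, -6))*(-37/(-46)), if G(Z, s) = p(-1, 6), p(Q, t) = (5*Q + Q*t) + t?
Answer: 186310/23 ≈ 8100.4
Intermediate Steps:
p(Q, t) = t + 5*Q + Q*t
G(Z, s) = -5 (G(Z, s) = 6 + 5*(-1) - 1*6 = 6 - 5 - 6 = -5)
(-8732 + (-63 - 67)²) + (-79 + G(9, -6))*(-37/(-46)) = (-8732 + (-63 - 67)²) + (-79 - 5)*(-37/(-46)) = (-8732 + (-130)²) - (-3108)*(-1)/46 = (-8732 + 16900) - 84*37/46 = 8168 - 1554/23 = 186310/23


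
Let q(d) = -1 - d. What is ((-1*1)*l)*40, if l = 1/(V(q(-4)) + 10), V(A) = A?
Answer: -40/13 ≈ -3.0769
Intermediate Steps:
l = 1/13 (l = 1/((-1 - 1*(-4)) + 10) = 1/((-1 + 4) + 10) = 1/(3 + 10) = 1/13 ≈ 0.076923)
((-1*1)*l)*40 = (-1*1*(1/13))*40 = -1*1/13*40 = -1/13*40 = -40/13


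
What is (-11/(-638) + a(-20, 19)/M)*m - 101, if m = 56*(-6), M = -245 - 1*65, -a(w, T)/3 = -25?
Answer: -22927/899 ≈ -25.503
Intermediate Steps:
a(w, T) = 75 (a(w, T) = -3*(-25) = 75)
M = -310 (M = -245 - 65 = -310)
m = -336
(-11/(-638) + a(-20, 19)/M)*m - 101 = (-11/(-638) + 75/(-310))*(-336) - 101 = (-11*(-1/638) + 75*(-1/310))*(-336) - 101 = (1/58 - 15/62)*(-336) - 101 = -202/899*(-336) - 101 = 67872/899 - 101 = -22927/899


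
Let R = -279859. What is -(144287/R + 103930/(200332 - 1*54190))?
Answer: -3999677558/20449576989 ≈ -0.19559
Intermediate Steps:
-(144287/R + 103930/(200332 - 1*54190)) = -(144287/(-279859) + 103930/(200332 - 1*54190)) = -(144287*(-1/279859) + 103930/(200332 - 54190)) = -(-144287/279859 + 103930/146142) = -(-144287/279859 + 103930*(1/146142)) = -(-144287/279859 + 51965/73071) = -1*3999677558/20449576989 = -3999677558/20449576989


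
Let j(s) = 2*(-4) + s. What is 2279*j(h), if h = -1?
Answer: -20511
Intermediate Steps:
j(s) = -8 + s
2279*j(h) = 2279*(-8 - 1) = 2279*(-9) = -20511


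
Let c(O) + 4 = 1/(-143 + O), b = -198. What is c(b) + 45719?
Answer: 15588814/341 ≈ 45715.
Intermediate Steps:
c(O) = -4 + 1/(-143 + O)
c(b) + 45719 = (573 - 4*(-198))/(-143 - 198) + 45719 = (573 + 792)/(-341) + 45719 = -1/341*1365 + 45719 = -1365/341 + 45719 = 15588814/341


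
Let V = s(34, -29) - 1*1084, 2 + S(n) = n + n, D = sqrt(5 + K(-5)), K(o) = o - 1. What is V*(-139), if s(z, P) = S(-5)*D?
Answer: 150676 + 1668*I ≈ 1.5068e+5 + 1668.0*I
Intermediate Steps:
K(o) = -1 + o
D = I (D = sqrt(5 + (-1 - 5)) = sqrt(5 - 6) = sqrt(-1) = I ≈ 1.0*I)
S(n) = -2 + 2*n (S(n) = -2 + (n + n) = -2 + 2*n)
s(z, P) = -12*I (s(z, P) = (-2 + 2*(-5))*I = (-2 - 10)*I = -12*I)
V = -1084 - 12*I (V = -12*I - 1*1084 = -12*I - 1084 = -1084 - 12*I ≈ -1084.0 - 12.0*I)
V*(-139) = (-1084 - 12*I)*(-139) = 150676 + 1668*I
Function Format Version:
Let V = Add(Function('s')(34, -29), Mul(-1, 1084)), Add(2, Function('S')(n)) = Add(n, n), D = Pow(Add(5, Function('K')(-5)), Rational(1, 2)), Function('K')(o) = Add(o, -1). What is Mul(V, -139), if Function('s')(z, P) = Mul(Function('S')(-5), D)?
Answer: Add(150676, Mul(1668, I)) ≈ Add(1.5068e+5, Mul(1668.0, I))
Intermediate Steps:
Function('K')(o) = Add(-1, o)
D = I (D = Pow(Add(5, Add(-1, -5)), Rational(1, 2)) = Pow(Add(5, -6), Rational(1, 2)) = Pow(-1, Rational(1, 2)) = I ≈ Mul(1.0000, I))
Function('S')(n) = Add(-2, Mul(2, n)) (Function('S')(n) = Add(-2, Add(n, n)) = Add(-2, Mul(2, n)))
Function('s')(z, P) = Mul(-12, I) (Function('s')(z, P) = Mul(Add(-2, Mul(2, -5)), I) = Mul(Add(-2, -10), I) = Mul(-12, I))
V = Add(-1084, Mul(-12, I)) (V = Add(Mul(-12, I), Mul(-1, 1084)) = Add(Mul(-12, I), -1084) = Add(-1084, Mul(-12, I)) ≈ Add(-1084.0, Mul(-12.000, I)))
Mul(V, -139) = Mul(Add(-1084, Mul(-12, I)), -139) = Add(150676, Mul(1668, I))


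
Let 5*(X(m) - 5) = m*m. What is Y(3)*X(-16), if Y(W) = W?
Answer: 843/5 ≈ 168.60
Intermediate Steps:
X(m) = 5 + m²/5 (X(m) = 5 + (m*m)/5 = 5 + m²/5)
Y(3)*X(-16) = 3*(5 + (⅕)*(-16)²) = 3*(5 + (⅕)*256) = 3*(5 + 256/5) = 3*(281/5) = 843/5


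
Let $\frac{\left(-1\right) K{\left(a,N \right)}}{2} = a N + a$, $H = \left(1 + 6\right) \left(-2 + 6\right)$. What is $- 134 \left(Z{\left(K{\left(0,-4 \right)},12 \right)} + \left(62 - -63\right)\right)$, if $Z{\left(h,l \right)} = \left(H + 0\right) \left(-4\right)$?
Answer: $-1742$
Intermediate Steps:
$H = 28$ ($H = 7 \cdot 4 = 28$)
$K{\left(a,N \right)} = - 2 a - 2 N a$ ($K{\left(a,N \right)} = - 2 \left(a N + a\right) = - 2 \left(N a + a\right) = - 2 \left(a + N a\right) = - 2 a - 2 N a$)
$Z{\left(h,l \right)} = -112$ ($Z{\left(h,l \right)} = \left(28 + 0\right) \left(-4\right) = 28 \left(-4\right) = -112$)
$- 134 \left(Z{\left(K{\left(0,-4 \right)},12 \right)} + \left(62 - -63\right)\right) = - 134 \left(-112 + \left(62 - -63\right)\right) = - 134 \left(-112 + \left(62 + 63\right)\right) = - 134 \left(-112 + 125\right) = \left(-134\right) 13 = -1742$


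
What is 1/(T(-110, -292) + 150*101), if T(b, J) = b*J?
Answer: 1/47270 ≈ 2.1155e-5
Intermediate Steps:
T(b, J) = J*b
1/(T(-110, -292) + 150*101) = 1/(-292*(-110) + 150*101) = 1/(32120 + 15150) = 1/47270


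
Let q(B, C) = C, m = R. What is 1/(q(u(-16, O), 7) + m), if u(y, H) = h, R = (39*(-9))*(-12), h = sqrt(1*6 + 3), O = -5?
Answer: 1/4219 ≈ 0.00023702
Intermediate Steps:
h = 3 (h = sqrt(6 + 3) = sqrt(9) = 3)
R = 4212 (R = -351*(-12) = 4212)
m = 4212
u(y, H) = 3
1/(q(u(-16, O), 7) + m) = 1/(7 + 4212) = 1/4219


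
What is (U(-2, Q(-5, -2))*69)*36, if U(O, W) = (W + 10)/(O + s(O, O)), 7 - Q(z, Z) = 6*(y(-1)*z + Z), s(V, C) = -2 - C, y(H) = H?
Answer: 1242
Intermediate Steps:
Q(z, Z) = 7 - 6*Z + 6*z (Q(z, Z) = 7 - 6*(-z + Z) = 7 - 6*(Z - z) = 7 - (-6*z + 6*Z) = 7 + (-6*Z + 6*z) = 7 - 6*Z + 6*z)
U(O, W) = -5 - W/2 (U(O, W) = (W + 10)/(O + (-2 - O)) = (10 + W)/(-2) = (10 + W)*(-1/2) = -5 - W/2)
(U(-2, Q(-5, -2))*69)*36 = ((-5 - (7 - 6*(-2) + 6*(-5))/2)*69)*36 = ((-5 - (7 + 12 - 30)/2)*69)*36 = ((-5 - 1/2*(-11))*69)*36 = ((-5 + 11/2)*69)*36 = ((1/2)*69)*36 = (69/2)*36 = 1242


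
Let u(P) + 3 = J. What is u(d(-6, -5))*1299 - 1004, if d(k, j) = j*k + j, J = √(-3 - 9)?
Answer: -4901 + 2598*I*√3 ≈ -4901.0 + 4499.9*I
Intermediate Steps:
J = 2*I*√3 (J = √(-12) = 2*I*√3 ≈ 3.4641*I)
d(k, j) = j + j*k
u(P) = -3 + 2*I*√3
u(d(-6, -5))*1299 - 1004 = (-3 + 2*I*√3)*1299 - 1004 = (-3897 + 2598*I*√3) - 1004 = -4901 + 2598*I*√3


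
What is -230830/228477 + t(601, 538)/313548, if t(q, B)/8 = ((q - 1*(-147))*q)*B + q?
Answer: 36833207904080/5969875533 ≈ 6169.8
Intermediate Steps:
t(q, B) = 8*q + 8*B*q*(147 + q) (t(q, B) = 8*(((q - 1*(-147))*q)*B + q) = 8*(((q + 147)*q)*B + q) = 8*(((147 + q)*q)*B + q) = 8*((q*(147 + q))*B + q) = 8*(B*q*(147 + q) + q) = 8*(q + B*q*(147 + q)) = 8*q + 8*B*q*(147 + q))
-230830/228477 + t(601, 538)/313548 = -230830/228477 + (8*601*(1 + 147*538 + 538*601))/313548 = -230830*1/228477 + (8*601*(1 + 79086 + 323338))*(1/313548) = -230830/228477 + (8*601*402425)*(1/313548) = -230830/228477 + 1934859400*(1/313548) = -230830/228477 + 483714850/78387 = 36833207904080/5969875533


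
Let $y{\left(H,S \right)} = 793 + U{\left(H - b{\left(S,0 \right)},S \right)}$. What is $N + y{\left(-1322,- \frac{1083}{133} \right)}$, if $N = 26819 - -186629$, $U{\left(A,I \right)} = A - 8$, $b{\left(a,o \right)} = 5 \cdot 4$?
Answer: $212891$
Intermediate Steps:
$b{\left(a,o \right)} = 20$
$U{\left(A,I \right)} = -8 + A$ ($U{\left(A,I \right)} = A - 8 = -8 + A$)
$N = 213448$ ($N = 26819 + 186629 = 213448$)
$y{\left(H,S \right)} = 765 + H$ ($y{\left(H,S \right)} = 793 + \left(-8 + \left(H - 20\right)\right) = 793 + \left(-8 + \left(-20 + H\right)\right) = 793 + \left(-28 + H\right) = 765 + H$)
$N + y{\left(-1322,- \frac{1083}{133} \right)} = 213448 + \left(765 - 1322\right) = 213448 - 557 = 212891$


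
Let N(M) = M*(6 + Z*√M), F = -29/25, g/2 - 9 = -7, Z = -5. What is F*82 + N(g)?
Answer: -2778/25 ≈ -111.12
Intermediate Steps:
g = 4 (g = 18 + 2*(-7) = 18 - 14 = 4)
F = -29/25 (F = -29*1/25 = -29/25 ≈ -1.1600)
N(M) = M*(6 - 5*√M)
F*82 + N(g) = -29/25*82 + (-5*4^(3/2) + 6*4) = -2378/25 + (-5*8 + 24) = -2378/25 + (-40 + 24) = -2378/25 - 16 = -2778/25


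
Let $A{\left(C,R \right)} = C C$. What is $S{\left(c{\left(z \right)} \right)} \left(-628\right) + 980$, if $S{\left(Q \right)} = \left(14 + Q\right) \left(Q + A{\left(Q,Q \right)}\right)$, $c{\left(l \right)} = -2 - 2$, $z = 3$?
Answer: $-74380$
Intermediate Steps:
$A{\left(C,R \right)} = C^{2}$
$c{\left(l \right)} = -4$ ($c{\left(l \right)} = -2 - 2 = -4$)
$S{\left(Q \right)} = \left(14 + Q\right) \left(Q + Q^{2}\right)$
$S{\left(c{\left(z \right)} \right)} \left(-628\right) + 980 = - 4 \left(14 + \left(-4\right)^{2} + 15 \left(-4\right)\right) \left(-628\right) + 980 = - 4 \left(14 + 16 - 60\right) \left(-628\right) + 980 = \left(-4\right) \left(-30\right) \left(-628\right) + 980 = 120 \left(-628\right) + 980 = -75360 + 980 = -74380$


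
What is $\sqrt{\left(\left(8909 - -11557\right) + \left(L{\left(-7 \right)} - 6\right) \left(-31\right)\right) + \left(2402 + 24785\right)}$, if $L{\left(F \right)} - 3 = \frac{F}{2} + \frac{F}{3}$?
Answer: $\frac{\sqrt{1725366}}{6} \approx 218.92$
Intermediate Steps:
$L{\left(F \right)} = 3 + \frac{5 F}{6}$ ($L{\left(F \right)} = 3 + \left(\frac{F}{2} + \frac{F}{3}\right) = 3 + \frac{5 F}{6}$)
$\sqrt{\left(\left(8909 - -11557\right) + \left(L{\left(-7 \right)} - 6\right) \left(-31\right)\right) + \left(2402 + 24785\right)} = \sqrt{\left(\left(8909 - -11557\right) + \left(\left(3 + \frac{5}{6} \left(-7\right)\right) - 6\right) \left(-31\right)\right) + \left(2402 + 24785\right)} = \sqrt{\left(\left(8909 + 11557\right) + \left(\left(3 - \frac{35}{6}\right) - 6\right) \left(-31\right)\right) + 27187} = \sqrt{\left(20466 + \left(- \frac{17}{6} - 6\right) \left(-31\right)\right) + 27187} = \sqrt{\left(20466 - - \frac{1643}{6}\right) + 27187} = \sqrt{\left(20466 + \frac{1643}{6}\right) + 27187} = \sqrt{\frac{124439}{6} + 27187} = \sqrt{\frac{287561}{6}} = \frac{\sqrt{1725366}}{6}$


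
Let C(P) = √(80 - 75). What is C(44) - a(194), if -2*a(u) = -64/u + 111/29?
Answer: 9839/5626 + √5 ≈ 3.9849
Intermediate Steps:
a(u) = -111/58 + 32/u (a(u) = -(-64/u + 111/29)/2 = -(111/29 - 64/u)/2 = -111/58 + 32/u)
C(P) = √5
C(44) - a(194) = √5 - (-111/58 + 32/194) = √5 - (-111/58 + 32*(1/194)) = √5 - (-111/58 + 16/97) = √5 - 1*(-9839/5626) = √5 + 9839/5626 = 9839/5626 + √5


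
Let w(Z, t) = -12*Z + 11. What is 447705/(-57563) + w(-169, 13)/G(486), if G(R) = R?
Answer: -100213673/27975618 ≈ -3.5822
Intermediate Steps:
w(Z, t) = 11 - 12*Z
447705/(-57563) + w(-169, 13)/G(486) = 447705/(-57563) + (11 - 12*(-169))/486 = 447705*(-1/57563) + (11 + 2028)*(1/486) = -447705/57563 + 2039*(1/486) = -447705/57563 + 2039/486 = -100213673/27975618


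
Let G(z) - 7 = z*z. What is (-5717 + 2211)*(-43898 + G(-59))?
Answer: 141677460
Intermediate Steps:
G(z) = 7 + z² (G(z) = 7 + z*z = 7 + z²)
(-5717 + 2211)*(-43898 + G(-59)) = (-5717 + 2211)*(-43898 + (7 + (-59)²)) = -3506*(-43898 + (7 + 3481)) = -3506*(-43898 + 3488) = -3506*(-40410) = 141677460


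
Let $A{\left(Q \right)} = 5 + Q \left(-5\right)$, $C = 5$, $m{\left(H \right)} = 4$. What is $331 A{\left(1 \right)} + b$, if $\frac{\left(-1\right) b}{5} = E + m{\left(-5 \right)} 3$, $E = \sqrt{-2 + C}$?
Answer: $-60 - 5 \sqrt{3} \approx -68.66$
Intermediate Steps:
$A{\left(Q \right)} = 5 - 5 Q$
$E = \sqrt{3}$ ($E = \sqrt{-2 + 5} = \sqrt{3} \approx 1.732$)
$b = -60 - 5 \sqrt{3}$ ($b = - 5 \left(\sqrt{3} + 4 \cdot 3\right) = - 5 \left(\sqrt{3} + 12\right) = - 5 \left(12 + \sqrt{3}\right) = -60 - 5 \sqrt{3} \approx -68.66$)
$331 A{\left(1 \right)} + b = 331 \left(5 - 5\right) - \left(60 + 5 \sqrt{3}\right) = 331 \cdot 0 - \left(60 + 5 \sqrt{3}\right) = 0 - \left(60 + 5 \sqrt{3}\right) = -60 - 5 \sqrt{3}$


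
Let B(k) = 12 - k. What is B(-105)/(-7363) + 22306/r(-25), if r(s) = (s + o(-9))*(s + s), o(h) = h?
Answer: 82020089/6258550 ≈ 13.105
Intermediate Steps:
r(s) = 2*s*(-9 + s) (r(s) = (s - 9)*(s + s) = (-9 + s)*(2*s) = 2*s*(-9 + s))
B(-105)/(-7363) + 22306/r(-25) = (12 - 1*(-105))/(-7363) + 22306/((2*(-25)*(-9 - 25))) = (12 + 105)*(-1/7363) + 22306/((2*(-25)*(-34))) = 117*(-1/7363) + 22306/1700 = -117/7363 + 22306*(1/1700) = -117/7363 + 11153/850 = 82020089/6258550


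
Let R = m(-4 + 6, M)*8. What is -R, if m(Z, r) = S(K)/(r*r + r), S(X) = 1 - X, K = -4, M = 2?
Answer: -20/3 ≈ -6.6667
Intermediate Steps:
m(Z, r) = 5/(r + r**2) (m(Z, r) = (1 - 1*(-4))/(r*r + r) = (1 + 4)/(r**2 + r) = 5/(r + r**2))
R = 20/3 (R = (5/(2*(1 + 2)))*8 = (5*(1/2)/3)*8 = (5*(1/2)*(1/3))*8 = (5/6)*8 = 20/3 ≈ 6.6667)
-R = -1*20/3 = -20/3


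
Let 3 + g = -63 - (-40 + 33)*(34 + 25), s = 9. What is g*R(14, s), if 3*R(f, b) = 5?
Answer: 1735/3 ≈ 578.33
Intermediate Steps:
R(f, b) = 5/3 (R(f, b) = (⅓)*5 = 5/3)
g = 347 (g = -3 + (-63 - (-40 + 33)*(34 + 25)) = -3 + (-63 - (-7)*59) = -3 + (-63 - 1*(-413)) = -3 + (-63 + 413) = -3 + 350 = 347)
g*R(14, s) = 347*(5/3) = 1735/3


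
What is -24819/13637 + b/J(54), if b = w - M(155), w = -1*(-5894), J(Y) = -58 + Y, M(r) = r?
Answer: -78362019/54548 ≈ -1436.6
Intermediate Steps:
w = 5894
b = 5739 (b = 5894 - 1*155 = 5894 - 155 = 5739)
-24819/13637 + b/J(54) = -24819/13637 + 5739/(-58 + 54) = -24819*1/13637 + 5739/(-4) = -24819/13637 + 5739*(-¼) = -24819/13637 - 5739/4 = -78362019/54548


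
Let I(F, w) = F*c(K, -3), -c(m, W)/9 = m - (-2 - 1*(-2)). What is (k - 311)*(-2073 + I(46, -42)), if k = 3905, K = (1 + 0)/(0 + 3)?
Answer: -7946334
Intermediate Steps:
K = 1/3 ≈ 0.33333
c(m, W) = -9*m (c(m, W) = -9*(m - (-2 - 1*(-2))) = -9*(m - (-2 + 2)) = -9*(m - 1*0) = -9*(m + 0) = -9*m)
I(F, w) = -3*F (I(F, w) = F*(-9*1/3) = F*(-3) = -3*F)
(k - 311)*(-2073 + I(46, -42)) = (3905 - 311)*(-2073 - 3*46) = 3594*(-2073 - 138) = 3594*(-2211) = -7946334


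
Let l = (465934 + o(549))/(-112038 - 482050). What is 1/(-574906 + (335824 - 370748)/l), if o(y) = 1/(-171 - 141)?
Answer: -145371407/77101540167398 ≈ -1.8855e-6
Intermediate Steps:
o(y) = -1/312 (o(y) = 1/(-312) = -1/312)
l = -145371407/185355456 (l = (465934 - 1/312)/(-112038 - 482050) = (145371407/312)/(-594088) = (145371407/312)*(-1/594088) = -145371407/185355456 ≈ -0.78428)
1/(-574906 + (335824 - 370748)/l) = 1/(-574906 + (335824 - 370748)/(-145371407/185355456)) = 1/(-574906 - 34924*(-185355456/145371407)) = 1/(-574906 + 6473353945344/145371407) = 1/(-77101540167398/145371407) = -145371407/77101540167398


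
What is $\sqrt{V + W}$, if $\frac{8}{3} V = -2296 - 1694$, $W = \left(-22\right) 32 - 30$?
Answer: $\frac{i \sqrt{8921}}{2} \approx 47.226 i$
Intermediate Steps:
$W = -734$ ($W = -704 - 30 = -734$)
$V = - \frac{5985}{4}$ ($V = \frac{3 \left(-2296 - 1694\right)}{8} = \frac{3}{8} \left(-3990\right) = - \frac{5985}{4} \approx -1496.3$)
$\sqrt{V + W} = \sqrt{- \frac{5985}{4} - 734} = \sqrt{- \frac{8921}{4}} = \frac{i \sqrt{8921}}{2}$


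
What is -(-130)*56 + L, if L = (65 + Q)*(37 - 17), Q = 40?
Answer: 9380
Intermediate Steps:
L = 2100 (L = (65 + 40)*(37 - 17) = 105*20 = 2100)
-(-130)*56 + L = -(-130)*56 + 2100 = -130*(-56) + 2100 = 7280 + 2100 = 9380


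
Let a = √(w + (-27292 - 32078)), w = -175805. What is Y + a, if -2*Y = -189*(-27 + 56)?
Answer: 5481/2 + 5*I*√9407 ≈ 2740.5 + 484.95*I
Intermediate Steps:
a = 5*I*√9407 (a = √(-175805 + (-27292 - 32078)) = √(-175805 - 59370) = √(-235175) = 5*I*√9407 ≈ 484.95*I)
Y = 5481/2 (Y = -(-189)*(-27 + 56)/2 = -(-189)*29/2 = -½*(-5481) = 5481/2 ≈ 2740.5)
Y + a = 5481/2 + 5*I*√9407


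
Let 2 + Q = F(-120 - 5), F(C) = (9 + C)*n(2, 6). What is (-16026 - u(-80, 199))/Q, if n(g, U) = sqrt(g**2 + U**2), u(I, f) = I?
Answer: -7973/134559 + 924868*sqrt(10)/134559 ≈ 21.676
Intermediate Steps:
n(g, U) = sqrt(U**2 + g**2)
F(C) = 2*sqrt(10)*(9 + C) (F(C) = (9 + C)*sqrt(6**2 + 2**2) = (9 + C)*sqrt(36 + 4) = (9 + C)*sqrt(40) = (9 + C)*(2*sqrt(10)) = 2*sqrt(10)*(9 + C))
Q = -2 - 232*sqrt(10) (Q = -2 + 2*sqrt(10)*(9 + (-120 - 5)) = -2 + 2*sqrt(10)*(9 - 125) = -2 + 2*sqrt(10)*(-116) = -2 - 232*sqrt(10) ≈ -735.65)
(-16026 - u(-80, 199))/Q = (-16026 - 1*(-80))/(-2 - 232*sqrt(10)) = (-16026 + 80)/(-2 - 232*sqrt(10)) = -15946/(-2 - 232*sqrt(10))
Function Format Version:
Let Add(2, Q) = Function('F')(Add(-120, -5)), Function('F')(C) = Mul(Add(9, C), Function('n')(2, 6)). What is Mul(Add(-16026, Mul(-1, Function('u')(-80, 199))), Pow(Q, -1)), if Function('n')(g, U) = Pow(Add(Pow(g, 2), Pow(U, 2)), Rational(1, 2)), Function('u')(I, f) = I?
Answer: Add(Rational(-7973, 134559), Mul(Rational(924868, 134559), Pow(10, Rational(1, 2)))) ≈ 21.676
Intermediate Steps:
Function('n')(g, U) = Pow(Add(Pow(U, 2), Pow(g, 2)), Rational(1, 2))
Function('F')(C) = Mul(2, Pow(10, Rational(1, 2)), Add(9, C)) (Function('F')(C) = Mul(Add(9, C), Pow(Add(Pow(6, 2), Pow(2, 2)), Rational(1, 2))) = Mul(Add(9, C), Pow(Add(36, 4), Rational(1, 2))) = Mul(Add(9, C), Pow(40, Rational(1, 2))) = Mul(Add(9, C), Mul(2, Pow(10, Rational(1, 2)))) = Mul(2, Pow(10, Rational(1, 2)), Add(9, C)))
Q = Add(-2, Mul(-232, Pow(10, Rational(1, 2)))) (Q = Add(-2, Mul(2, Pow(10, Rational(1, 2)), Add(9, Add(-120, -5)))) = Add(-2, Mul(2, Pow(10, Rational(1, 2)), Add(9, -125))) = Add(-2, Mul(2, Pow(10, Rational(1, 2)), -116)) = Add(-2, Mul(-232, Pow(10, Rational(1, 2)))) ≈ -735.65)
Mul(Add(-16026, Mul(-1, Function('u')(-80, 199))), Pow(Q, -1)) = Mul(Add(-16026, Mul(-1, -80)), Pow(Add(-2, Mul(-232, Pow(10, Rational(1, 2)))), -1)) = Mul(Add(-16026, 80), Pow(Add(-2, Mul(-232, Pow(10, Rational(1, 2)))), -1)) = Mul(-15946, Pow(Add(-2, Mul(-232, Pow(10, Rational(1, 2)))), -1))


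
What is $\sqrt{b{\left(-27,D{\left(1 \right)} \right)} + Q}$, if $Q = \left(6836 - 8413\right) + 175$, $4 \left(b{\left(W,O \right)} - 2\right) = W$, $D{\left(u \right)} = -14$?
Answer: $\frac{i \sqrt{5627}}{2} \approx 37.507 i$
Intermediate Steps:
$b{\left(W,O \right)} = 2 + \frac{W}{4}$
$Q = -1402$ ($Q = -1577 + 175 = -1402$)
$\sqrt{b{\left(-27,D{\left(1 \right)} \right)} + Q} = \sqrt{\left(2 + \frac{1}{4} \left(-27\right)\right) - 1402} = \sqrt{\left(2 - \frac{27}{4}\right) - 1402} = \sqrt{- \frac{19}{4} - 1402} = \sqrt{- \frac{5627}{4}} = \frac{i \sqrt{5627}}{2}$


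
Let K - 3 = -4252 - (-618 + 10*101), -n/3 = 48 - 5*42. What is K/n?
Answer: -1547/162 ≈ -9.5494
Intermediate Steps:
n = 486 (n = -3*(48 - 5*42) = -3*(48 - 210) = -3*(-162) = 486)
K = -4641 (K = 3 + (-4252 - (-618 + 10*101)) = 3 + (-4252 - (-618 + 1010)) = 3 + (-4252 - 1*392) = 3 + (-4252 - 392) = 3 - 4644 = -4641)
K/n = -4641/486 = -4641*1/486 = -1547/162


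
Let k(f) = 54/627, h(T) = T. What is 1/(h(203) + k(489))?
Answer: 209/42445 ≈ 0.0049240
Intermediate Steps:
k(f) = 18/209 (k(f) = 54*(1/627) = 18/209)
1/(h(203) + k(489)) = 1/(203 + 18/209) = 1/(42445/209) = 209/42445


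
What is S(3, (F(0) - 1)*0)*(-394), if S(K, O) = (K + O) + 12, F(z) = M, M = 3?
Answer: -5910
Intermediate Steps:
F(z) = 3
S(K, O) = 12 + K + O
S(3, (F(0) - 1)*0)*(-394) = (12 + 3 + (3 - 1)*0)*(-394) = (12 + 3 + 2*0)*(-394) = (12 + 3 + 0)*(-394) = 15*(-394) = -5910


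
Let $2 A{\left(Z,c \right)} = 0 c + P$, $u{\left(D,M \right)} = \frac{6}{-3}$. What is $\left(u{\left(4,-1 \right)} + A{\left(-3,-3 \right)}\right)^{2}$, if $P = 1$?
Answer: $\frac{9}{4} \approx 2.25$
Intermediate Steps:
$u{\left(D,M \right)} = -2$ ($u{\left(D,M \right)} = 6 \left(- \frac{1}{3}\right) = -2$)
$A{\left(Z,c \right)} = \frac{1}{2}$ ($A{\left(Z,c \right)} = \frac{0 c + 1}{2} = \frac{0 + 1}{2} = \frac{1}{2} \cdot 1 = \frac{1}{2}$)
$\left(u{\left(4,-1 \right)} + A{\left(-3,-3 \right)}\right)^{2} = \left(-2 + \frac{1}{2}\right)^{2} = \left(- \frac{3}{2}\right)^{2} = \frac{9}{4}$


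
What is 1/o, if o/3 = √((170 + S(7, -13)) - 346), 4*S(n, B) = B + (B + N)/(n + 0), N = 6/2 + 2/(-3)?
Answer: -2*I*√316869/45267 ≈ -0.024871*I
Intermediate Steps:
N = 7/3 (N = 6*(½) + 2*(-⅓) = 3 - ⅔ = 7/3 ≈ 2.3333)
S(n, B) = B/4 + (7/3 + B)/(4*n) (S(n, B) = (B + (B + 7/3)/(n + 0))/4 = (B + (7/3 + B)/n)/4 = B/4 + (7/3 + B)/(4*n))
o = I*√316869/14 (o = 3*√((170 + (1/12)*(7 + 3*(-13) + 3*(-13)*7)/7) - 346) = 3*√((170 + (1/12)*(⅐)*(7 - 39 - 273)) - 346) = 3*√((170 + (1/12)*(⅐)*(-305)) - 346) = 3*√((170 - 305/84) - 346) = 3*√(13975/84 - 346) = 3*√(-15089/84) = 3*(I*√316869/42) = I*√316869/14 ≈ 40.208*I)
1/o = 1/(I*√316869/14) = -2*I*√316869/45267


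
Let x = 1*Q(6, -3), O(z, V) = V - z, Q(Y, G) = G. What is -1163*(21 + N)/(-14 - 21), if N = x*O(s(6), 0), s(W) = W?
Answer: 45357/35 ≈ 1295.9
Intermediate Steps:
x = -3 (x = 1*(-3) = -3)
N = 18 (N = -3*(0 - 1*6) = -3*(0 - 6) = -3*(-6) = 18)
-1163*(21 + N)/(-14 - 21) = -1163*(21 + 18)/(-14 - 21) = -45357/(-35) = -45357*(-1)/35 = -1163*(-39/35) = 45357/35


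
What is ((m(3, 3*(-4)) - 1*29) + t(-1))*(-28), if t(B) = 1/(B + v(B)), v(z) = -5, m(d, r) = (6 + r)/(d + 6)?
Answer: 2506/3 ≈ 835.33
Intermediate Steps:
m(d, r) = (6 + r)/(6 + d)
t(B) = 1/(-5 + B) (t(B) = 1/(B - 5) = 1/(-5 + B))
((m(3, 3*(-4)) - 1*29) + t(-1))*(-28) = (((6 + 3*(-4))/(6 + 3) - 1*29) + 1/(-5 - 1))*(-28) = (((6 - 12)/9 - 29) + 1/(-6))*(-28) = (((⅑)*(-6) - 29) - ⅙)*(-28) = ((-⅔ - 29) - ⅙)*(-28) = (-89/3 - ⅙)*(-28) = -179/6*(-28) = 2506/3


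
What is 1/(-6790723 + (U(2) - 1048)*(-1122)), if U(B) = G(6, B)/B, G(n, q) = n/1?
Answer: -1/5618233 ≈ -1.7799e-7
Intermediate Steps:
G(n, q) = n (G(n, q) = n*1 = n)
U(B) = 6/B
1/(-6790723 + (U(2) - 1048)*(-1122)) = 1/(-6790723 + (6/2 - 1048)*(-1122)) = 1/(-6790723 + (6*(1/2) - 1048)*(-1122)) = 1/(-6790723 + (3 - 1048)*(-1122)) = 1/(-6790723 - 1045*(-1122)) = 1/(-6790723 + 1172490) = 1/(-5618233) = -1/5618233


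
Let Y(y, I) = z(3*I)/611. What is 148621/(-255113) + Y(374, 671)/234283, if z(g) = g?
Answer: -21274123814504/36518638416169 ≈ -0.58255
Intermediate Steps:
Y(y, I) = 3*I/611 (Y(y, I) = (3*I)/611 = (3*I)*(1/611) = 3*I/611)
148621/(-255113) + Y(374, 671)/234283 = 148621/(-255113) + ((3/611)*671)/234283 = 148621*(-1/255113) + (2013/611)*(1/234283) = -148621/255113 + 2013/143146913 = -21274123814504/36518638416169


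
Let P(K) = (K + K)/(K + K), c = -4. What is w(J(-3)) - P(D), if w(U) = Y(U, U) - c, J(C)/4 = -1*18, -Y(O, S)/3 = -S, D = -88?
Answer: -213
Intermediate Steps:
Y(O, S) = 3*S (Y(O, S) = -(-3)*S = 3*S)
J(C) = -72 (J(C) = 4*(-1*18) = 4*(-18) = -72)
P(K) = 1 (P(K) = (2*K)/((2*K)) = (2*K)*(1/(2*K)) = 1)
w(U) = 4 + 3*U (w(U) = 3*U - 1*(-4) = 3*U + 4 = 4 + 3*U)
w(J(-3)) - P(D) = (4 + 3*(-72)) - 1*1 = (4 - 216) - 1 = -212 - 1 = -213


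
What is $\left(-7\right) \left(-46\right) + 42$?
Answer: $364$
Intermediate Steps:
$\left(-7\right) \left(-46\right) + 42 = 322 + 42 = 364$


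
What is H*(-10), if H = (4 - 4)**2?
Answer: 0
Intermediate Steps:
H = 0 (H = 0**2 = 0)
H*(-10) = 0*(-10) = 0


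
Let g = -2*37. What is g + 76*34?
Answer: 2510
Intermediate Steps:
g = -74
g + 76*34 = -74 + 76*34 = -74 + 2584 = 2510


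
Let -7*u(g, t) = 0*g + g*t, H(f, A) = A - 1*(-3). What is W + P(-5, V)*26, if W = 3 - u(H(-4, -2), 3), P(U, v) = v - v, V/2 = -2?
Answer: 24/7 ≈ 3.4286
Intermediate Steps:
H(f, A) = 3 + A (H(f, A) = A + 3 = 3 + A)
V = -4 (V = 2*(-2) = -4)
P(U, v) = 0
u(g, t) = -g*t/7 (u(g, t) = -(0*g + g*t)/7 = -(0 + g*t)/7 = -g*t/7)
W = 24/7 (W = 3 - (-1)*(3 - 2)*3/7 = 3 - (-1)*3/7 = 3 - 1*(-3/7) = 3 + 3/7 = 24/7 ≈ 3.4286)
W + P(-5, V)*26 = 24/7 + 0*26 = 24/7 + 0 = 24/7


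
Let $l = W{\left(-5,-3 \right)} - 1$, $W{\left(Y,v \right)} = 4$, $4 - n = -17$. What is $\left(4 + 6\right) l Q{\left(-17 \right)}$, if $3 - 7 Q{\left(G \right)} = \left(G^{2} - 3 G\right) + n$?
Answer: $- \frac{10740}{7} \approx -1534.3$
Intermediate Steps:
$n = 21$ ($n = 4 - -17 = 4 + 17 = 21$)
$Q{\left(G \right)} = - \frac{18}{7} - \frac{G^{2}}{7} + \frac{3 G}{7}$ ($Q{\left(G \right)} = \frac{3}{7} - \frac{\left(G^{2} - 3 G\right) + 21}{7} = \frac{3}{7} - \frac{21 + G^{2} - 3 G}{7} = \frac{3}{7} - \left(3 - \frac{3 G}{7} + \frac{G^{2}}{7}\right) = - \frac{18}{7} - \frac{G^{2}}{7} + \frac{3 G}{7}$)
$l = 3$ ($l = 4 - 1 = 3$)
$\left(4 + 6\right) l Q{\left(-17 \right)} = \left(4 + 6\right) 3 \left(- \frac{18}{7} - \frac{\left(-17\right)^{2}}{7} + \frac{3}{7} \left(-17\right)\right) = 10 \cdot 3 \left(- \frac{18}{7} - \frac{289}{7} - \frac{51}{7}\right) = 30 \left(- \frac{18}{7} - \frac{289}{7} - \frac{51}{7}\right) = 30 \left(- \frac{358}{7}\right) = - \frac{10740}{7}$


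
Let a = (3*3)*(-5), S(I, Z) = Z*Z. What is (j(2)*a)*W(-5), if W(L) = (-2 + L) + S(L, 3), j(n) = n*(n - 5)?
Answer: 540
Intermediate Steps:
j(n) = n*(-5 + n)
S(I, Z) = Z**2
W(L) = 7 + L (W(L) = (-2 + L) + 3**2 = (-2 + L) + 9 = 7 + L)
a = -45 (a = 9*(-5) = -45)
(j(2)*a)*W(-5) = ((2*(-5 + 2))*(-45))*(7 - 5) = ((2*(-3))*(-45))*2 = -6*(-45)*2 = 270*2 = 540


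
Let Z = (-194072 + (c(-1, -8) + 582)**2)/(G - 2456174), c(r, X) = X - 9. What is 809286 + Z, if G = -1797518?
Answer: 3442453258759/4253692 ≈ 8.0929e+5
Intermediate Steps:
c(r, X) = -9 + X
Z = -125153/4253692 (Z = (-194072 + ((-9 - 8) + 582)**2)/(-1797518 - 2456174) = (-194072 + (-17 + 582)**2)/(-4253692) = (-194072 + 565**2)*(-1/4253692) = (-194072 + 319225)*(-1/4253692) = 125153*(-1/4253692) = -125153/4253692 ≈ -0.029422)
809286 + Z = 809286 - 125153/4253692 = 3442453258759/4253692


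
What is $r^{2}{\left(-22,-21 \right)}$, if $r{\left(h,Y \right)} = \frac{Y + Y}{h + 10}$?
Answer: $\frac{49}{4} \approx 12.25$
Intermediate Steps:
$r{\left(h,Y \right)} = \frac{2 Y}{10 + h}$
$r^{2}{\left(-22,-21 \right)} = \left(2 \left(-21\right) \frac{1}{10 - 22}\right)^{2} = \left(2 \left(-21\right) \frac{1}{-12}\right)^{2} = \left(2 \left(-21\right) \left(- \frac{1}{12}\right)\right)^{2} = \left(\frac{7}{2}\right)^{2} = \frac{49}{4}$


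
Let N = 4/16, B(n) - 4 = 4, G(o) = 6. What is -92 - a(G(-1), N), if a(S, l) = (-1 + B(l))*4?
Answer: -120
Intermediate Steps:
B(n) = 8 (B(n) = 4 + 4 = 8)
N = ¼ (N = 4*(1/16) = ¼ ≈ 0.25000)
a(S, l) = 28 (a(S, l) = (-1 + 8)*4 = 7*4 = 28)
-92 - a(G(-1), N) = -92 - 1*28 = -92 - 28 = -120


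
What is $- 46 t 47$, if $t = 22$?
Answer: $-47564$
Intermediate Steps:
$- 46 t 47 = \left(-46\right) 22 \cdot 47 = \left(-1012\right) 47 = -47564$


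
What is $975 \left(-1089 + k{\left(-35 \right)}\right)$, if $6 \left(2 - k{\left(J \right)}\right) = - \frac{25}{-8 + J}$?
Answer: $- \frac{91153075}{86} \approx -1.0599 \cdot 10^{6}$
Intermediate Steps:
$k{\left(J \right)} = 2 + \frac{25}{6 \left(-8 + J\right)}$ ($k{\left(J \right)} = 2 - \frac{\left(-25\right) \frac{1}{-8 + J}}{6} = 2 + \frac{25}{6 \left(-8 + J\right)}$)
$975 \left(-1089 + k{\left(-35 \right)}\right) = 975 \left(-1089 + \frac{-71 + 12 \left(-35\right)}{6 \left(-8 - 35\right)}\right) = 975 \left(-1089 + \frac{-71 - 420}{6 \left(-43\right)}\right) = 975 \left(-1089 + \frac{1}{6} \left(- \frac{1}{43}\right) \left(-491\right)\right) = 975 \left(-1089 + \frac{491}{258}\right) = 975 \left(- \frac{280471}{258}\right) = - \frac{91153075}{86}$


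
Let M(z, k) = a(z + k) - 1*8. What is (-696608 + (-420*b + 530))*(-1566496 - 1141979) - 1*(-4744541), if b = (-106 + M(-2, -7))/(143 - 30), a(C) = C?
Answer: 212900630613283/113 ≈ 1.8841e+12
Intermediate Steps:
M(z, k) = -8 + k + z (M(z, k) = (z + k) - 1*8 = (k + z) - 8 = -8 + k + z)
b = -123/113 (b = (-106 + (-8 - 7 - 2))/(143 - 30) = (-106 - 17)/113 = -123*1/113 = -123/113 ≈ -1.0885)
(-696608 + (-420*b + 530))*(-1566496 - 1141979) - 1*(-4744541) = (-696608 + (-420*(-123/113) + 530))*(-1566496 - 1141979) - 1*(-4744541) = (-696608 + (51660/113 + 530))*(-2708475) + 4744541 = (-696608 + 111550/113)*(-2708475) + 4744541 = -78605154/113*(-2708475) + 4744541 = 212900094480150/113 + 4744541 = 212900630613283/113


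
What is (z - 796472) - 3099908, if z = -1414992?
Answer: -5311372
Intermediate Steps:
(z - 796472) - 3099908 = (-1414992 - 796472) - 3099908 = -2211464 - 3099908 = -5311372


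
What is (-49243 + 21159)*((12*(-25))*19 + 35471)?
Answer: -836088764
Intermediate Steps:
(-49243 + 21159)*((12*(-25))*19 + 35471) = -28084*(-300*19 + 35471) = -28084*(-5700 + 35471) = -28084*29771 = -836088764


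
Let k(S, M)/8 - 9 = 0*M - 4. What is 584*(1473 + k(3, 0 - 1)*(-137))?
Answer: -2340088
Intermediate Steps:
k(S, M) = 40 (k(S, M) = 72 + 8*(0*M - 4) = 72 + 8*(0 - 4) = 72 + 8*(-4) = 72 - 32 = 40)
584*(1473 + k(3, 0 - 1)*(-137)) = 584*(1473 + 40*(-137)) = 584*(1473 - 5480) = 584*(-4007) = -2340088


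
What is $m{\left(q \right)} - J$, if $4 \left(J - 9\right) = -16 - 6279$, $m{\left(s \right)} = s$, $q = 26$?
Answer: $\frac{6363}{4} \approx 1590.8$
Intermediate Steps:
$J = - \frac{6259}{4}$ ($J = 9 + \frac{-16 - 6279}{4} = 9 + \frac{1}{4} \left(-6295\right) = 9 - \frac{6295}{4} = - \frac{6259}{4} \approx -1564.8$)
$m{\left(q \right)} - J = 26 - - \frac{6259}{4} = 26 + \frac{6259}{4} = \frac{6363}{4}$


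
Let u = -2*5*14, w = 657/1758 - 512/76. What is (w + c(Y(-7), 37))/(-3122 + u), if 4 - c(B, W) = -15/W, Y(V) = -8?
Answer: 806497/1343806996 ≈ 0.00060016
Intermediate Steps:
w = -70847/11134 (w = 657*(1/1758) - 512*1/76 = 219/586 - 128/19 = -70847/11134 ≈ -6.3631)
u = -140 (u = -10*14 = -140)
c(B, W) = 4 + 15/W (c(B, W) = 4 - (-15)/W = 4 + 15/W)
(w + c(Y(-7), 37))/(-3122 + u) = (-70847/11134 + (4 + 15/37))/(-3122 - 140) = (-70847/11134 + (4 + 15*(1/37)))/(-3262) = (-70847/11134 + (4 + 15/37))*(-1/3262) = (-70847/11134 + 163/37)*(-1/3262) = -806497/411958*(-1/3262) = 806497/1343806996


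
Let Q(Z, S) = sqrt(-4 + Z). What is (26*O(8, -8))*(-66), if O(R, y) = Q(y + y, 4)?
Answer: -3432*I*sqrt(5) ≈ -7674.2*I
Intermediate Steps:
O(R, y) = sqrt(-4 + 2*y) (O(R, y) = sqrt(-4 + (y + y)) = sqrt(-4 + 2*y))
(26*O(8, -8))*(-66) = (26*sqrt(-4 + 2*(-8)))*(-66) = (26*sqrt(-4 - 16))*(-66) = (26*sqrt(-20))*(-66) = (26*(2*I*sqrt(5)))*(-66) = (52*I*sqrt(5))*(-66) = -3432*I*sqrt(5)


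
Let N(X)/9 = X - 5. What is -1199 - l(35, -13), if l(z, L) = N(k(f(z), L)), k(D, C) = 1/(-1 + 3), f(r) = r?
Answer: -2317/2 ≈ -1158.5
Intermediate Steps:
k(D, C) = 1/2
N(X) = -45 + 9*X (N(X) = 9*(X - 5) = 9*(-5 + X) = -45 + 9*X)
l(z, L) = -81/2 (l(z, L) = -45 + 9*(1/2) = -45 + 9/2 = -81/2)
-1199 - l(35, -13) = -1199 - 1*(-81/2) = -1199 + 81/2 = -2317/2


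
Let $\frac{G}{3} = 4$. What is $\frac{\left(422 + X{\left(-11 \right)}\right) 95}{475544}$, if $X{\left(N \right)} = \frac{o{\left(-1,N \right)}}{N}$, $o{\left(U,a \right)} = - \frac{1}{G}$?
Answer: $\frac{5291975}{62771808} \approx 0.084305$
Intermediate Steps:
$G = 12$ ($G = 3 \cdot 4 = 12$)
$o{\left(U,a \right)} = - \frac{1}{12}$
$X{\left(N \right)} = - \frac{1}{12 N}$
$\frac{\left(422 + X{\left(-11 \right)}\right) 95}{475544} = \frac{\left(422 - \frac{1}{12 \left(-11\right)}\right) 95}{475544} = \left(422 - - \frac{1}{132}\right) 95 \cdot \frac{1}{475544} = \left(422 + \frac{1}{132}\right) 95 \cdot \frac{1}{475544} = \frac{55705}{132} \cdot 95 \cdot \frac{1}{475544} = \frac{5291975}{132} \cdot \frac{1}{475544} = \frac{5291975}{62771808}$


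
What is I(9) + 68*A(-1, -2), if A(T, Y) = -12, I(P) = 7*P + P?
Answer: -744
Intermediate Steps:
I(P) = 8*P
I(9) + 68*A(-1, -2) = 8*9 + 68*(-12) = 72 - 816 = -744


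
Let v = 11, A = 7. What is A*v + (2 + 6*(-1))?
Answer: 73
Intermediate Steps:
A*v + (2 + 6*(-1)) = 7*11 + (2 + 6*(-1)) = 77 + (2 - 6) = 77 - 4 = 73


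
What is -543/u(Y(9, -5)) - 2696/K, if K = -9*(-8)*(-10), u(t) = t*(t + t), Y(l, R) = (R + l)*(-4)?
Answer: 61837/23040 ≈ 2.6839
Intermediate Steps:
Y(l, R) = -4*R - 4*l
u(t) = 2*t² (u(t) = t*(2*t) = 2*t²)
K = -720 (K = 72*(-10) = -720)
-543/u(Y(9, -5)) - 2696/K = -543*1/(2*(-4*(-5) - 4*9)²) - 2696/(-720) = -543*1/(2*(20 - 36)²) - 2696*(-1/720) = -543/(2*(-16)²) + 337/90 = -543/(2*256) + 337/90 = -543/512 + 337/90 = 61837/23040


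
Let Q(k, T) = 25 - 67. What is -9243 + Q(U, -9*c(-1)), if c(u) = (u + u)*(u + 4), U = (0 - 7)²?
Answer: -9285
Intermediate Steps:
U = 49 (U = (-7)² = 49)
c(u) = 2*u*(4 + u) (c(u) = (2*u)*(4 + u) = 2*u*(4 + u))
Q(k, T) = -42
-9243 + Q(U, -9*c(-1)) = -9243 - 42 = -9285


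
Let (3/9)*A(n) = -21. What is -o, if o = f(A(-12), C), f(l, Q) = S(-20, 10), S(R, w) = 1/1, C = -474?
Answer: -1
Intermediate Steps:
S(R, w) = 1
A(n) = -63 (A(n) = 3*(-21) = -63)
f(l, Q) = 1
o = 1
-o = -1*1 = -1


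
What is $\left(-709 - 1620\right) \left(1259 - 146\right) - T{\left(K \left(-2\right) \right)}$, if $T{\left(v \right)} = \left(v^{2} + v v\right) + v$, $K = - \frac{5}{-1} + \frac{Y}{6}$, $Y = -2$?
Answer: $- \frac{23331077}{9} \approx -2.5923 \cdot 10^{6}$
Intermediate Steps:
$K = \frac{14}{3}$ ($K = - \frac{5}{-1} - \frac{2}{6} = \left(-5\right) \left(-1\right) - \frac{1}{3} = 5 - \frac{1}{3} = \frac{14}{3} \approx 4.6667$)
$T{\left(v \right)} = v + 2 v^{2}$ ($T{\left(v \right)} = \left(v^{2} + v^{2}\right) + v = 2 v^{2} + v = v + 2 v^{2}$)
$\left(-709 - 1620\right) \left(1259 - 146\right) - T{\left(K \left(-2\right) \right)} = \left(-709 - 1620\right) \left(1259 - 146\right) - \frac{14}{3} \left(-2\right) \left(1 + 2 \cdot \frac{14}{3} \left(-2\right)\right) = \left(-2329\right) 1113 - - \frac{28 \left(1 + 2 \left(- \frac{28}{3}\right)\right)}{3} = -2592177 - - \frac{28 \left(1 - \frac{56}{3}\right)}{3} = -2592177 - \left(- \frac{28}{3}\right) \left(- \frac{53}{3}\right) = -2592177 - \frac{1484}{9} = - \frac{23331077}{9}$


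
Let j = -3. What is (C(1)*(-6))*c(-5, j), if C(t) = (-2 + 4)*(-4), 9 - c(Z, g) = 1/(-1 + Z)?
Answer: 440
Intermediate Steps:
c(Z, g) = 9 - 1/(-1 + Z)
C(t) = -8 (C(t) = 2*(-4) = -8)
(C(1)*(-6))*c(-5, j) = (-8*(-6))*((-10 + 9*(-5))/(-1 - 5)) = 48*((-10 - 45)/(-6)) = 48*(-⅙*(-55)) = 48*(55/6) = 440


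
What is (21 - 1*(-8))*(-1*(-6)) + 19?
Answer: 193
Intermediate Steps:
(21 - 1*(-8))*(-1*(-6)) + 19 = (21 + 8)*6 + 19 = 29*6 + 19 = 174 + 19 = 193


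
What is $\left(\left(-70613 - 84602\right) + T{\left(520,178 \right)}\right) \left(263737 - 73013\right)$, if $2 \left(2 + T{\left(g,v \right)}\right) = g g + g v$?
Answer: $5008984412$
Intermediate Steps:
$T{\left(g,v \right)} = -2 + \frac{g^{2}}{2} + \frac{g v}{2}$ ($T{\left(g,v \right)} = -2 + \frac{g g + g v}{2} = -2 + \frac{g^{2} + g v}{2} = -2 + \left(\frac{g^{2}}{2} + \frac{g v}{2}\right) = -2 + \frac{g^{2}}{2} + \frac{g v}{2}$)
$\left(\left(-70613 - 84602\right) + T{\left(520,178 \right)}\right) \left(263737 - 73013\right) = \left(\left(-70613 - 84602\right) + \left(-2 + \frac{520^{2}}{2} + \frac{1}{2} \cdot 520 \cdot 178\right)\right) \left(263737 - 73013\right) = \left(\left(-70613 - 84602\right) + \left(-2 + \frac{1}{2} \cdot 270400 + 46280\right)\right) 190724 = \left(-155215 + \left(-2 + 135200 + 46280\right)\right) 190724 = \left(-155215 + 181478\right) 190724 = 26263 \cdot 190724 = 5008984412$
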